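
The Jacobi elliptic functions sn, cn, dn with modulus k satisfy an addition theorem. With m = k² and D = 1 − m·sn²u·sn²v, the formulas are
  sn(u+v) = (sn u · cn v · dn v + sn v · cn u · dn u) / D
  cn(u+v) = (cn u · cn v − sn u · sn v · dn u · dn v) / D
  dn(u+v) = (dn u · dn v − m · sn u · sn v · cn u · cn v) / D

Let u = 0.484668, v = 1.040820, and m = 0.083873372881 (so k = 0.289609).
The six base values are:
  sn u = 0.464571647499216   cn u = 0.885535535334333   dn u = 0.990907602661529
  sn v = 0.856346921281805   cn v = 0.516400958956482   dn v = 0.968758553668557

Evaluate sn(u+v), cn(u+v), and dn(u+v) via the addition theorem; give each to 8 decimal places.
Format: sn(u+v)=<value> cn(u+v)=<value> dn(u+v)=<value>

sn(u+v)=0.99707692 cn(u+v)=0.07640434 dn(u+v)=0.95740078

m = k² = 0.083873372881
D = 1 − m·sn²u·sn²v = 0.9867251692518539
sn(u+v) = (sn u·cn v·dn v + sn v·cn u·dn u)/D = 0.9838408888940345/0.9867251692518539 = 0.9970769161994659
cn(u+v) = (cn u·cn v − sn u·sn v·dn u·dn v)/D = 0.07539008539122208/0.9867251692518539 = 0.07640434007412995
dn(u+v) = (dn u·dn v − m·sn u·sn v·cn u·cn v)/D = 0.9446914439666443/0.9867251692518539 = 0.9574007772426845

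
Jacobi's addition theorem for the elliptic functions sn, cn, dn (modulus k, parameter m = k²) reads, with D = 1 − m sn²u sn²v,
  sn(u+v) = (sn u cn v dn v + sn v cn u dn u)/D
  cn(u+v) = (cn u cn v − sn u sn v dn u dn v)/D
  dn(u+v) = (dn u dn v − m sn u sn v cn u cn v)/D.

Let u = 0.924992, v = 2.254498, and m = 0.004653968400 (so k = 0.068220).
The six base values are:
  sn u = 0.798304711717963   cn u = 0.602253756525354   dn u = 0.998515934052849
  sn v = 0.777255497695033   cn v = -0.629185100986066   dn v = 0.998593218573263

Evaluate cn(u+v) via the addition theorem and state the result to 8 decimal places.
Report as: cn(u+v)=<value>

m = k² = 0.0046539684
D = 1 − m·sn²u·sn²v = 0.9982082045871919
cn(u+v) = (cn u·cn v − sn u·sn v·dn u·dn v)/D = -0.9976233796399742/0.9982082045871919 = -0.9994141252851557

cn(u+v)=-0.99941413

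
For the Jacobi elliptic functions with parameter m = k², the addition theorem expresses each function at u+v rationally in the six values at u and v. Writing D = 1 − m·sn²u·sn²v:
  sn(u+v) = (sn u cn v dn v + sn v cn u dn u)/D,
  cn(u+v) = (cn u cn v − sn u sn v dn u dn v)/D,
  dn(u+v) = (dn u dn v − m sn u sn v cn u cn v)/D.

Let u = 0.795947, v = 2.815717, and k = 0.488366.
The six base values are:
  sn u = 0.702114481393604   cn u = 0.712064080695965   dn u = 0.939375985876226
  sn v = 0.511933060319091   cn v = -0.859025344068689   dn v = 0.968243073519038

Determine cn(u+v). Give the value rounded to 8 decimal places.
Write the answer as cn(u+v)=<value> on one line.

m = k² = 0.238501349956
D = 1 − m·sn²u·sn²v = 0.9691870657900953
cn(u+v) = (cn u·cn v − sn u·sn v·dn u·dn v)/D = -0.938603703935656/0.9691870657900953 = -0.9684443148965187

cn(u+v)=-0.96844431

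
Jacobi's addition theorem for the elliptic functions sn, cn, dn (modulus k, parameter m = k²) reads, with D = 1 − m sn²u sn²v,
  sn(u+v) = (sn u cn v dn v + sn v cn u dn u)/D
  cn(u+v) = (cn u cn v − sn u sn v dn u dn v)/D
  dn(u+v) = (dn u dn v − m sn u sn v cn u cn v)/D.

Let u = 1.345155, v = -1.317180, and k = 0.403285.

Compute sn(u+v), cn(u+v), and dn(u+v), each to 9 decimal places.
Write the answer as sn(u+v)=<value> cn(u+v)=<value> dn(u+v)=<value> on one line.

sn u = 0.9633442433329068, cn u = 0.2682682777321039, dn u = 0.9214477608468892
sn v = -0.9561047244048231, cn v = 0.2930251797555582, dn v = 0.9226732825091044
m = k² = 0.162638791225
D = 1 − m·sn²u·sn²v = 0.862025738176767
sn(u+v) = (sn u·cn v·dn v + sn v·cn u·dn u)/D = 0.02411151343945333/0.862025738176767 = 0.02797075814748936
cn(u+v) = (cn u·cn v − sn u·sn v·dn u·dn v)/D = 0.8616884635405415/0.862025738176767 = 0.9996087418028389
dn(u+v) = (dn u·dn v − m·sn u·sn v·cn u·cn v)/D = 0.8619708932239377/0.862025738176767 = 0.9999363766644076

sn(u+v)=0.027970758 cn(u+v)=0.999608742 dn(u+v)=0.999936377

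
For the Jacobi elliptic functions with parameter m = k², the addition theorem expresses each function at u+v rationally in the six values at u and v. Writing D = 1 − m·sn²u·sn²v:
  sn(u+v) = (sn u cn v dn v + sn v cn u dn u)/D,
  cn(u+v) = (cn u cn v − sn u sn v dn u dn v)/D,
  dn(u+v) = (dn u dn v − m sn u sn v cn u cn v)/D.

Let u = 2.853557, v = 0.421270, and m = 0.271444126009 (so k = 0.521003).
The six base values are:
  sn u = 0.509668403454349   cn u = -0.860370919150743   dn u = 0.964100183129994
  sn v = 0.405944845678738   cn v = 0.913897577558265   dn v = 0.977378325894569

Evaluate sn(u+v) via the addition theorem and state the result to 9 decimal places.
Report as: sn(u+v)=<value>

sn(u+v)=0.119916611

m = k² = 0.271444126009
D = 1 − m·sn²u·sn²v = 0.9883804333257267
sn(u+v) = (sn u·cn v·dn v + sn v·cn u·dn u)/D = 0.1185232319165528/0.9883804333257267 = 0.1199166109731077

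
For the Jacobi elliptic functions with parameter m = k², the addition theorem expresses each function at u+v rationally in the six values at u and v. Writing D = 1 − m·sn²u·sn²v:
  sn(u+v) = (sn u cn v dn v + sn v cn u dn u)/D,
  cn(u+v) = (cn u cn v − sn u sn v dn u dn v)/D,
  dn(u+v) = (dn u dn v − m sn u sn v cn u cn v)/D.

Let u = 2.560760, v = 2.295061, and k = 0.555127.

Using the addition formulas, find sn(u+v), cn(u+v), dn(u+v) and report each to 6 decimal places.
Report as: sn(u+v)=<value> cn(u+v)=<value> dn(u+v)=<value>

sn u = 0.7493801064536173, cn u = -0.6621400577306626, dn u = 0.9093640962470047
sn v = 0.8836264569552916, cn v = -0.4681925720989582, dn v = 0.8714271733132932
m = k² = 0.308165986129
D = 1 − m·sn²u·sn²v = 0.8648778823656169
sn(u+v) = (sn u·cn v·dn v + sn v·cn u·dn u)/D = -0.8377986965515949/0.8648778823656169 = -0.9686901626620917
cn(u+v) = (cn u·cn v − sn u·sn v·dn u·dn v)/D = -0.2147256283299284/0.8648778823656169 = -0.2482727708825322
dn(u+v) = (dn u·dn v − m·sn u·sn v·cn u·cn v)/D = 0.7291844722742529/0.8648778823656169 = 0.8431068560567014

sn(u+v)=-0.968690 cn(u+v)=-0.248273 dn(u+v)=0.843107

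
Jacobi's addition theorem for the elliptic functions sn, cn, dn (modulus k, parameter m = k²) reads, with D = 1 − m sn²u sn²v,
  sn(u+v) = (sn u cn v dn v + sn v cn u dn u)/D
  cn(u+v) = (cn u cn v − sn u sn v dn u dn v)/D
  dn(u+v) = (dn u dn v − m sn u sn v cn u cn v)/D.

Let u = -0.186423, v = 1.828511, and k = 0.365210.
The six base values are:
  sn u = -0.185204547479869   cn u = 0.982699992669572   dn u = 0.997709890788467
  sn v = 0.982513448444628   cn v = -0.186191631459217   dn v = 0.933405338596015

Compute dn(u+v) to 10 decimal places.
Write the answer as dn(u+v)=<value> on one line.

m = k² = 0.1333783441
D = 1 − m·sn²u·sn²v = 0.9955836282752294
dn(u+v) = (dn u·dn v − m·sn u·sn v·cn u·cn v)/D = 0.9268269858071561/0.9955836282752294 = 0.9309383556385025

dn(u+v)=0.9309383556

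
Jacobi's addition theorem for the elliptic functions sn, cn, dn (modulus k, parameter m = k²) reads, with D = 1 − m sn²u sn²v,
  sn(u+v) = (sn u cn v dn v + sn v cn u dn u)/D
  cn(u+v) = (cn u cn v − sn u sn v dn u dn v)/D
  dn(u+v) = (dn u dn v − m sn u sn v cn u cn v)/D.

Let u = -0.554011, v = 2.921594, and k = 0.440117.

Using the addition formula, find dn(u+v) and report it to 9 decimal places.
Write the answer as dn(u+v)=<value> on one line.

dn(u+v)=0.936430311

sn u = -0.521715205114823, cn u = 0.8531197130250819, dn u = 0.9732813653356885
sn v = 0.3796864985302369, cn v = -0.9251152159779064, dn v = 0.9859388538081086
m = k² = 0.193702973689
D = 1 − m·sn²u·sn²v = 0.9923993001167584
dn(u+v) = (dn u·dn v − m·sn u·sn v·cn u·cn v)/D = 0.9293127853881773/0.9923993001167584 = 0.9364303111447592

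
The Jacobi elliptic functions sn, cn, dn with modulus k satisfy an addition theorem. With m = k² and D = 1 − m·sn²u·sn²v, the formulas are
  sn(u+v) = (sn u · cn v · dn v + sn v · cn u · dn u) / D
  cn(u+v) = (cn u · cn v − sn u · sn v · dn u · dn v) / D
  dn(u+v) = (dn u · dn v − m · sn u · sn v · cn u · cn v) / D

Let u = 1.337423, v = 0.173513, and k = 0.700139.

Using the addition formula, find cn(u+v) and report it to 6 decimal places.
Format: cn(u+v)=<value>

cn(u+v)=0.238972

sn u = 0.932134272433261, cn u = 0.3621128251737505, dn u = 0.7576823162575758
sn v = 0.1722260855950939, cn v = 0.9850574477869762, dn v = 0.9927033460212242
m = k² = 0.490194619321
D = 1 − m·sn²u·sn²v = 0.9873665096118819
cn(u+v) = (cn u·cn v − sn u·sn v·dn u·dn v)/D = 0.2359527959652455/0.9873665096118819 = 0.2389718444653291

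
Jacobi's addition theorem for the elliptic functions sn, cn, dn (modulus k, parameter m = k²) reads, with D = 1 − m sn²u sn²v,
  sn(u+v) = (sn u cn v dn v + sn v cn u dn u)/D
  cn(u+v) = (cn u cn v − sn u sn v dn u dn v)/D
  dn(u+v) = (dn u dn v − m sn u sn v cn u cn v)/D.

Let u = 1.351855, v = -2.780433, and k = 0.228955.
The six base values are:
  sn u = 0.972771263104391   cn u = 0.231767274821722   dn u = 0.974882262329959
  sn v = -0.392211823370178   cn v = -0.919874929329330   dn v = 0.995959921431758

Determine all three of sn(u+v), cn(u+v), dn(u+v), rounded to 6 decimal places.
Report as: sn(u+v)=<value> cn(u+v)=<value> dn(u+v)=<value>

sn(u+v)=-0.987366 cn(u+v)=0.158459 dn(u+v)=0.974113

m = k² = 0.052420392025
D = 1 − m·sn²u·sn²v = 0.9923693226158053
sn(u+v) = (sn u·cn v·dn v + sn v·cn u·dn u)/D = -0.9798313381383569/0.9923693226158053 = -0.9873656065421296
cn(u+v) = (cn u·cn v − sn u·sn v·dn u·dn v)/D = 0.1572495509403737/0.9923693226158053 = 0.1584586981446349
dn(u+v) = (dn u·dn v − m·sn u·sn v·cn u·cn v)/D = 0.966679706762238/0.9923693226158053 = 0.9741128476383655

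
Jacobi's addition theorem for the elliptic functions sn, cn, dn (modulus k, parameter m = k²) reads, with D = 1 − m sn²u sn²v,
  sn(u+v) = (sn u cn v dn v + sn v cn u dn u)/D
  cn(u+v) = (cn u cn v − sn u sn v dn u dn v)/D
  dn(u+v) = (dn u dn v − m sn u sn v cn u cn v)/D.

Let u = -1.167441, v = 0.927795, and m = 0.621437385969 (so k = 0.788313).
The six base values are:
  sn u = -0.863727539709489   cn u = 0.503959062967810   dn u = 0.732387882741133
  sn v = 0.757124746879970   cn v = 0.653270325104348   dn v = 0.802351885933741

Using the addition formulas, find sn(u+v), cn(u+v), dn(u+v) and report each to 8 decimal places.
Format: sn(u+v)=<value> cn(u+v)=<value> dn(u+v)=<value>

m = k² = 0.621437385969
D = 1 − m·sn²u·sn²v = 0.7342423380279837
sn(u+v) = (sn u·cn v·dn v + sn v·cn u·dn u)/D = -0.1732752712805436/0.7342423380279837 = -0.2359919365940182
cn(u+v) = (cn u·cn v − sn u·sn v·dn u·dn v)/D = 0.7135036729516211/0.7342423380279837 = 0.9717550132942999
dn(u+v) = (dn u·dn v − m·sn u·sn v·cn u·cn v)/D = 0.7214246850793712/0.7342423380279837 = 0.9825430211733118

sn(u+v)=-0.23599194 cn(u+v)=0.97175501 dn(u+v)=0.98254302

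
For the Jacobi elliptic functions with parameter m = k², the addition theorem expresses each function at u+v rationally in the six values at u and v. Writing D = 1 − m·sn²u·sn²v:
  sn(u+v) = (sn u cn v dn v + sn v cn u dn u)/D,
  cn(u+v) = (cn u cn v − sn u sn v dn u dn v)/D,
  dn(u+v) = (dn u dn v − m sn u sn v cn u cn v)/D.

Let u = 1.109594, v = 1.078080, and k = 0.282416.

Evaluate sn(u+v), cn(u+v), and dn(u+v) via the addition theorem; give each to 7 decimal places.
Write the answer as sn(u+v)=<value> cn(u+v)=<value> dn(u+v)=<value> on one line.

sn u = 0.8891223375367985, cn u = 0.457669606695812, dn u = 0.9679605352143735
sn v = 0.8747420492742553, cn v = 0.4845888434863892, dn v = 0.9690049896240148
m = k² = 0.079758797056
D = 1 − m·sn²u·sn²v = 0.9517539630411439
sn(u+v) = (sn u·cn v·dn v + sn v·cn u·dn u)/D = 0.8050203723829494/0.9517539630411439 = 0.8458282325514717
cn(u+v) = (cn u·cn v − sn u·sn v·dn u·dn v)/D = -0.5077182350604915/0.9517539630411439 = -0.5334553411663
dn(u+v) = (dn u·dn v − m·sn u·sn v·cn u·cn v)/D = 0.9242008957026751/0.9517539630411439 = 0.9710502205313353

sn(u+v)=0.8458282 cn(u+v)=-0.5334553 dn(u+v)=0.9710502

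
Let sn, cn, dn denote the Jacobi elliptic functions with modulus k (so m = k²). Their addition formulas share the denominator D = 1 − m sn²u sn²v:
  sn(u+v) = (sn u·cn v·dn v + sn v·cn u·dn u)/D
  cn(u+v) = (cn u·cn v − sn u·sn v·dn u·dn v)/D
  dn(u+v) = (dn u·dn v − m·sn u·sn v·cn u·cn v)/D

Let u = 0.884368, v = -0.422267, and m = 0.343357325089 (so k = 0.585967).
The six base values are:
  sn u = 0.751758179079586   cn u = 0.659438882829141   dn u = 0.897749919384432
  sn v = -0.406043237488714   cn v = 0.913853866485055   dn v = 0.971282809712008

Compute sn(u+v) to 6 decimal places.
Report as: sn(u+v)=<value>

m = k² = 0.343357325089
D = 1 − m·sn²u·sn²v = 0.9680075717623517
sn(u+v) = (sn u·cn v·dn v + sn v·cn u·dn u)/D = 0.4268863457704454/0.9680075717623517 = 0.4409948415932918

sn(u+v)=0.440995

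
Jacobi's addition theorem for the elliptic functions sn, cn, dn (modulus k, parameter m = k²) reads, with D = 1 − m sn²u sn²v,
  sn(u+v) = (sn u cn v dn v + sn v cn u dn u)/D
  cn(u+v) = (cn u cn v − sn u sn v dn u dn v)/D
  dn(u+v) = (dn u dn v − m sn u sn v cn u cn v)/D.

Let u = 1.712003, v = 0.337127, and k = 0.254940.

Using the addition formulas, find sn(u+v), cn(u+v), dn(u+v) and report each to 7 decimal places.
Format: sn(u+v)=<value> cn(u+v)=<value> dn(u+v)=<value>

sn u = 0.9938534066310931, cn u = -0.1107041378078126, dn u = 0.9673686625129792
sn v = 0.3303944031154286, cn v = 0.9438429627803556, dn v = 0.9964462759732495
m = k² = 0.0649944036
D = 1 − m·sn²u·sn²v = 0.9929921307904192
sn(u+v) = (sn u·cn v·dn v + sn v·cn u·dn u)/D = 0.8993255002764068/0.9929921307904192 = 0.9056723335365669
cn(u+v) = (cn u·cn v − sn u·sn v·dn u·dn v)/D = -0.4210071452651221/0.9929921307904192 = -0.4239783299491019
dn(u+v) = (dn u·dn v − m·sn u·sn v·cn u·cn v)/D = 0.9661608484096087/0.9929921307904192 = 0.9729793605116963

sn(u+v)=0.9056723 cn(u+v)=-0.4239783 dn(u+v)=0.9729794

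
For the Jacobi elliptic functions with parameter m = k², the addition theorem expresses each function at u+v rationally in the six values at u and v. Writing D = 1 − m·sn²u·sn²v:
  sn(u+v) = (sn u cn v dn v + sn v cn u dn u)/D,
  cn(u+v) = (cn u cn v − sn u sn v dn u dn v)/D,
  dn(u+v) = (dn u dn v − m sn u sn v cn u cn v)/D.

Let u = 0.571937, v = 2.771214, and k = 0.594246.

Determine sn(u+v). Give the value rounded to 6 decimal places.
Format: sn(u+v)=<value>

sn u = 0.5325988342914323, cn u = 0.8463678170343006, dn u = 0.9485942693563297
sn v = 0.64549130127595, cn v = -0.7637676217129663, dn v = 0.9235073930572361
m = k² = 0.353128308516
D = 1 − m·sn²u·sn²v = 0.9582637192291811
sn(u+v) = (sn u·cn v·dn v + sn v·cn u·dn u)/D = 0.1425729784624079/0.9582637192291811 = 0.1487826113015031

sn(u+v)=0.148783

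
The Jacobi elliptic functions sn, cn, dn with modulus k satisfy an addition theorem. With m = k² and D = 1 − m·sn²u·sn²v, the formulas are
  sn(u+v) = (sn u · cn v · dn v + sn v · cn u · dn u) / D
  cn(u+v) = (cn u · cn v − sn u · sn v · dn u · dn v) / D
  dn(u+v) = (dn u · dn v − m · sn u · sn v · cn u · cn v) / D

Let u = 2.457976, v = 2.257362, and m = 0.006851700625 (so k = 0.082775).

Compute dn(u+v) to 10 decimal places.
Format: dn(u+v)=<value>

dn(u+v)=0.9965683520

sn u = 0.6355179679420816, cn u = -0.772086078376477, dn u = 0.9986153984374666
sn v = 0.7764084983408002, cn v = -0.6302299927043964, dn v = 0.9979327258264214
m = k² = 0.006851700625
D = 1 − m·sn²u·sn²v = 0.9983318518916668
dn(u+v) = (dn u·dn v − m·sn u·sn v·cn u·cn v)/D = 0.9949059283585579/0.9983318518916668 = 0.9965683519697209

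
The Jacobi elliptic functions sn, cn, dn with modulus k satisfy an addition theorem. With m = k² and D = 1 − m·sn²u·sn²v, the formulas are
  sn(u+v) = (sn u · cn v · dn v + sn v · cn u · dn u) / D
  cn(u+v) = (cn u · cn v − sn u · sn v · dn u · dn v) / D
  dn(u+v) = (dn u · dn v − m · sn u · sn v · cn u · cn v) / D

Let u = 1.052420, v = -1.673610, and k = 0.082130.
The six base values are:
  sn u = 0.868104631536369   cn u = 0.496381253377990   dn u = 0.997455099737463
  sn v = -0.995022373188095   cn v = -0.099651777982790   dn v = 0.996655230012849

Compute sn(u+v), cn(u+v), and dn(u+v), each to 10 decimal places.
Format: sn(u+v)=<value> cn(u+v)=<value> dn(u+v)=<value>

sn(u+v)=-0.5818004309 cn(u+v)=0.8133315797 dn(u+v)=0.9988577272

m = k² = 0.0067453369
D = 1 − m·sn²u·sn²v = 0.9949671558236779
sn(u+v) = (sn u·cn v·dn v + sn v·cn u·dn u)/D = -0.5788723199784047/0.9949671558236779 = -0.5818004308887851
cn(u+v) = (cn u·cn v − sn u·sn v·dn u·dn v)/D = 0.8092382086448207/0.9949671558236779 = 0.8133315797493812
dn(u+v) = (dn u·dn v − m·sn u·sn v·cn u·cn v)/D = 0.9938306318944066/0.9949671558236779 = 0.9988577271896675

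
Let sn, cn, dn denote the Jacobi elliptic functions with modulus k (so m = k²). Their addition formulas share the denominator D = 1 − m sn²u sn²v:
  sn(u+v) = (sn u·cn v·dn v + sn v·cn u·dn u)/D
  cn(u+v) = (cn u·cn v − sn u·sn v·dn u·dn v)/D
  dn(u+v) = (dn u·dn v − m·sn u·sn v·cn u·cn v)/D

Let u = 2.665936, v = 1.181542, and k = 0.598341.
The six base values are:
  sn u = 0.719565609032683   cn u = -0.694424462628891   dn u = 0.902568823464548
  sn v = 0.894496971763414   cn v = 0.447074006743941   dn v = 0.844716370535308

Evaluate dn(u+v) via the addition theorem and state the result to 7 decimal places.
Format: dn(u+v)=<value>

m = k² = 0.358011952281
D = 1 − m·sn²u·sn²v = 0.8516812447328008
dn(u+v) = (dn u·dn v − m·sn u·sn v·cn u·cn v)/D = 0.8339550387553166/0.8516812447328008 = 0.9791868071686309

dn(u+v)=0.9791868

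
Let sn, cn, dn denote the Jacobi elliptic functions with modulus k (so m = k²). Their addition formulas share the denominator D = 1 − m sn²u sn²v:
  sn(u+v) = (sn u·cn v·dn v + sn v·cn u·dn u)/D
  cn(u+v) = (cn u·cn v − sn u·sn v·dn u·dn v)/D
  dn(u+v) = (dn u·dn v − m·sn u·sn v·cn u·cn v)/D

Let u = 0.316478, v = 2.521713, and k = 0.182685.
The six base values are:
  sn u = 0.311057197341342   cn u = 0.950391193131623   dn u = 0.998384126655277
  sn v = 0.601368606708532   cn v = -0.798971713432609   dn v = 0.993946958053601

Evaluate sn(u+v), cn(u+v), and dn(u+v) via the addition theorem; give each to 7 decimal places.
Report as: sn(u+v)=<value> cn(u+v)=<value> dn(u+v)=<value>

m = k² = 0.033373809225
D = 1 − m·sn²u·sn²v = 0.998832201820112
sn(u+v) = (sn u·cn v·dn v + sn v·cn u·dn u)/D = 0.3235903345523571/0.998832201820112 = 0.3239686645691817
cn(u+v) = (cn u·cn v − sn u·sn v·dn u·dn v)/D = -0.9449629954538466/0.998832201820112 = -0.9460678117224267
dn(u+v) = (dn u·dn v − m·sn u·sn v·cn u·cn v)/D = 0.99708132683004/0.998832201820112 = 0.9982470779507494

sn(u+v)=0.3239687 cn(u+v)=-0.9460678 dn(u+v)=0.9982471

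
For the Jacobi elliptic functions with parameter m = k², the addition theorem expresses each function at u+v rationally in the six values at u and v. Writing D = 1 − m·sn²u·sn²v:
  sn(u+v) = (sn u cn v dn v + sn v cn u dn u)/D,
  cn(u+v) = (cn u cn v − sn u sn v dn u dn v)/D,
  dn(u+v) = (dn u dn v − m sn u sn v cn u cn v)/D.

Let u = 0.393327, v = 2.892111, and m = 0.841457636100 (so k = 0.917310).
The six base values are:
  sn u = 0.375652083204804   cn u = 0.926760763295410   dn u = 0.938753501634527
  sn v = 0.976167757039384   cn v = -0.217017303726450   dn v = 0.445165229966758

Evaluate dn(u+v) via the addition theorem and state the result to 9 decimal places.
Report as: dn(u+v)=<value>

m = k² = 0.8414576361
D = 1 − m·sn²u·sn²v = 0.8868504641910965
dn(u+v) = (dn u·dn v − m·sn u·sn v·cn u·cn v)/D = 0.4799593820052396/0.8868504641910965 = 0.5411953890592079

dn(u+v)=0.541195389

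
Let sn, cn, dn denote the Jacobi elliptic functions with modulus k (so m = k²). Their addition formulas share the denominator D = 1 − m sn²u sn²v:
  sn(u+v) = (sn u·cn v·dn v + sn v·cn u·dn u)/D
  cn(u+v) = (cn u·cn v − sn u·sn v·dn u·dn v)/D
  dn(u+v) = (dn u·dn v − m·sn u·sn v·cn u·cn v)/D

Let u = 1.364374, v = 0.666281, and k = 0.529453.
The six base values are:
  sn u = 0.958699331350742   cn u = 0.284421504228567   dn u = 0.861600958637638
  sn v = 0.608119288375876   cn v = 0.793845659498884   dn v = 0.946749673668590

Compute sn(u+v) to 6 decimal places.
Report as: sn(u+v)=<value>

sn(u+v)=0.961133

m = k² = 0.280320479209
D = 1 − m·sn²u·sn²v = 0.9047209906255696
sn(u+v) = (sn u·cn v·dn v + sn v·cn u·dn u)/D = 0.8695570464149506/0.9047209906255696 = 0.9611328303698305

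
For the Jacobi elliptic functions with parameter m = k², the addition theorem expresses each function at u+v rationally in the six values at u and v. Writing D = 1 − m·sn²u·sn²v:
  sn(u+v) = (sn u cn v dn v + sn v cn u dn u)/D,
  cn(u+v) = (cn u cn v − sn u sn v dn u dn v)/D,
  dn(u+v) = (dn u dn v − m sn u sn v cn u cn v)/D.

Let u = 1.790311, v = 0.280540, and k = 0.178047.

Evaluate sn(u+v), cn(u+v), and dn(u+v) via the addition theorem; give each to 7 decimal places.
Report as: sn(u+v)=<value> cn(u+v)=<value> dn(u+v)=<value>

sn(u+v)=0.8869180 cn(u+v)=-0.4619268 dn(u+v)=0.9874530

sn u = 0.9793491461066675, cn u = -0.2021762845146315, dn u = 0.9846801720495924
sn v = 0.2767642462079491, cn v = 0.960937850238477, dn v = 0.9987851485478717
m = k² = 0.031700734209
D = 1 − m·sn²u·sn²v = 0.9976710273471682
sn(u+v) = (sn u·cn v·dn v + sn v·cn u·dn u)/D = 0.8848524306357603/0.9976710273471682 = 0.886918038492713
cn(u+v) = (cn u·cn v − sn u·sn v·dn u·dn v)/D = -0.4608510115058239/0.9976710273471682 = -0.4619268264522406
dn(u+v) = (dn u·dn v − m·sn u·sn v·cn u·cn v)/D = 0.9851532625576611/0.9976710273471682 = 0.9874530136223439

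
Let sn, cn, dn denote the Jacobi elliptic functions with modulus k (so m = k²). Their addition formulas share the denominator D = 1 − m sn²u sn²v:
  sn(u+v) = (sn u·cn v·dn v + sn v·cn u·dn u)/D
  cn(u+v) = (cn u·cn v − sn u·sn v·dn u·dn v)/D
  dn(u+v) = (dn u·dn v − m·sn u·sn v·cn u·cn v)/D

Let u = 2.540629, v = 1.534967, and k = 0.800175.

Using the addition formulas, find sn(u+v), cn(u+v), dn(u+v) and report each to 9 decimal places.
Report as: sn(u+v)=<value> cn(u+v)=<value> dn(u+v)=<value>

sn u = 0.9437198519065668, cn u = -0.3307458860174191, dn u = 0.6555623700578269
sn v = 0.9603617702835493, cn v = 0.27875665046389, dn v = 0.6399008533704233
m = k² = 0.640280030625
D = 1 − m·sn²u·sn²v = 0.4740725172569152
sn(u+v) = (sn u·cn v·dn v + sn v·cn u·dn u)/D = -0.0398924593207952/0.4740725172569152 = -0.08414843271578257
cn(u+v) = (cn u·cn v − sn u·sn v·dn u·dn v)/D = -0.4723910914778631/0.4740725172569152 = -0.9964532308500371
dn(u+v) = (dn u·dn v − m·sn u·sn v·cn u·cn v)/D = 0.4729966222463127/0.4740725172569152 = 0.997730526509261

sn(u+v)=-0.084148433 cn(u+v)=-0.996453231 dn(u+v)=0.997730527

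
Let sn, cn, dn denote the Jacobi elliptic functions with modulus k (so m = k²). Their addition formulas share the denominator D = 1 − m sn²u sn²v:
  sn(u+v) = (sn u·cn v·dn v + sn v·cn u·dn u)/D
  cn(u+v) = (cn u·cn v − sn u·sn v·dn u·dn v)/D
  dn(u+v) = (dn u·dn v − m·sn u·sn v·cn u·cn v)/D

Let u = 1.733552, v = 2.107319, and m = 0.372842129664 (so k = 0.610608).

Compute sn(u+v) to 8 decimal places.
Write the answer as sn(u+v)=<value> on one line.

sn(u+v)=-0.31508832

sn u = 0.9997946610358322, cn u = 0.0202641497291501, dn u = 0.7920296538948889
sn v = 0.9616655300803863, cn v = -0.2742251050783092, dn v = 0.8094413986567187
m = k² = 0.372842129664
D = 1 − m·sn²u·sn²v = 0.6553369669688731
sn(u+v) = (sn u·cn v·dn v + sn v·cn u·dn u)/D = -0.2064890270517353/0.6553369669688731 = -0.3150883247237036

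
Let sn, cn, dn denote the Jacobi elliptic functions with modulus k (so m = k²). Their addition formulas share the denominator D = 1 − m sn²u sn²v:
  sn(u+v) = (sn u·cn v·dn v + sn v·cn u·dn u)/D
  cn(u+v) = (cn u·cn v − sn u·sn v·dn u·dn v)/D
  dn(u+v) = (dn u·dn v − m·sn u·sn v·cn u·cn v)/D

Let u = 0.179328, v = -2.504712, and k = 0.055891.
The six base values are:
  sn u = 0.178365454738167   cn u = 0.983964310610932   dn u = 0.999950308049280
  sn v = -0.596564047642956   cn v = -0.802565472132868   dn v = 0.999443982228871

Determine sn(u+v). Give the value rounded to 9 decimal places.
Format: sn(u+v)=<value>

m = k² = 0.003123803881
D = 1 − m·sn²u·sn²v = 0.9999646312749908
sn(u+v) = (sn u·cn v·dn v + sn v·cn u·dn u)/D = -0.7300389242868987/0.9999646312749908 = -0.7300647457461299

sn(u+v)=-0.730064746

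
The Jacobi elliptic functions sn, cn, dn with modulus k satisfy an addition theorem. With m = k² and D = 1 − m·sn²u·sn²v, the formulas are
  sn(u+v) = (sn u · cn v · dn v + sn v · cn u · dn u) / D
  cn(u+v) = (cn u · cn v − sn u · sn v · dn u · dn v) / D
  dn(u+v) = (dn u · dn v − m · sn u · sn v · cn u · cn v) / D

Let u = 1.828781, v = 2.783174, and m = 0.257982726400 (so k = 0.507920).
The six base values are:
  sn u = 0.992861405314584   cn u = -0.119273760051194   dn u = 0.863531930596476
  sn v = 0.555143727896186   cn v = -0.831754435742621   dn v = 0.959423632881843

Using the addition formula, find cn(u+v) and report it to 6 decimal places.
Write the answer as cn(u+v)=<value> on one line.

m = k² = 0.2579827264
D = 1 − m·sn²u·sn²v = 0.9216247821251535
cn(u+v) = (cn u·cn v − sn u·sn v·dn u·dn v)/D = -0.3574429085016433/0.9216247821251535 = -0.3878399490055204

cn(u+v)=-0.387840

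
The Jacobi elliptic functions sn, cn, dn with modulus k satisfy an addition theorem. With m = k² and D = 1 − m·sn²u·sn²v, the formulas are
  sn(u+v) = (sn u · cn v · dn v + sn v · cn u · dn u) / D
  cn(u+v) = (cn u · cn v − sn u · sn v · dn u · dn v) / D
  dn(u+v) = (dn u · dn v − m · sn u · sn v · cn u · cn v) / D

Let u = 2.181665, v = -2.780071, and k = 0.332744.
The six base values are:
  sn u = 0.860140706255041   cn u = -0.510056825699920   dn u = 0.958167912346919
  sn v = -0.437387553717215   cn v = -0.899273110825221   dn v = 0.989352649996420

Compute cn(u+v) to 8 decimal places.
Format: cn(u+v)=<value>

cn(u+v)=0.82829940

m = k² = 0.110718569536
D = 1 − m·sn²u·sn²v = 0.9843291587994559
cn(u+v) = (cn u·cn v − sn u·sn v·dn u·dn v)/D = 0.8153192509185154/0.9843291587994559 = 0.8282993992709973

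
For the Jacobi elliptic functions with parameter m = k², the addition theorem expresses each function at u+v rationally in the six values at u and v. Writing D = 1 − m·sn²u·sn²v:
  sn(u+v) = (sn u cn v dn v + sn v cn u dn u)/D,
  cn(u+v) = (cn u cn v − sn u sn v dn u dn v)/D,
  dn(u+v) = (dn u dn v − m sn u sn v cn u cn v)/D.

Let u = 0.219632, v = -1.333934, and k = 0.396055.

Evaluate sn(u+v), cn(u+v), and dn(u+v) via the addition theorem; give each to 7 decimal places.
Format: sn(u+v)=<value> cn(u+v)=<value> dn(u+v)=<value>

sn u = 0.2176028379023358, cn u = 0.9760373993535544, dn u = 0.9962793501852758
sn v = -0.9609636182854026, cn v = 0.2766747627302264, dn v = 0.9247420547351159
m = k² = 0.156859563025
D = 1 − m·sn²u·sn²v = 0.9931411074031085
sn(u+v) = (sn u·cn v·dn v + sn v·cn u·dn u)/D = -0.8787724049766031/0.9931411074031085 = -0.8848414373607395
cn(u+v) = (cn u·cn v − sn u·sn v·dn u·dn v)/D = 0.4626967899883354/0.9931411074031085 = 0.465892295202851
dn(u+v) = (dn u·dn v − m·sn u·sn v·cn u·cn v)/D = 0.9301590632009824/0.9931411074031085 = 0.9365829853052672

sn(u+v)=-0.8848414 cn(u+v)=0.4658923 dn(u+v)=0.9365830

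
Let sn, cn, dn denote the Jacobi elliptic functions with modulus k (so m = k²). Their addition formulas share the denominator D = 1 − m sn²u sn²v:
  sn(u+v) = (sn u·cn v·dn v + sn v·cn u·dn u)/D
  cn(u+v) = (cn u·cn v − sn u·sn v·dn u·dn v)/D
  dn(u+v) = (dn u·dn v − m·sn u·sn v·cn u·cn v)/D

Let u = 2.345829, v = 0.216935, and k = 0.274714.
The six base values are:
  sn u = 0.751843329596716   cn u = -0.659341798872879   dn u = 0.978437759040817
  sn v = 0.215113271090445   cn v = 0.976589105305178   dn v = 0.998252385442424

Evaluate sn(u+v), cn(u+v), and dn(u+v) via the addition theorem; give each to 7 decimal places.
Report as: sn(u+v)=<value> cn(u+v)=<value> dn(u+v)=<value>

m = k² = 0.075467781796
D = 1 − m·sn²u·sn²v = 0.9980259838757153
sn(u+v) = (sn u·cn v·dn v + sn v·cn u·dn u)/D = 0.5941839024540729/0.9980259838757153 = 0.5953591510179227
cn(u+v) = (cn u·cn v − sn u·sn v·dn u·dn v)/D = -0.8018736524886813/0.9980259838757153 = -0.8034596948815904
dn(u+v) = (dn u·dn v − m·sn u·sn v·cn u·cn v)/D = 0.9845870320967973/0.9980259838757153 = 0.9865344670419006

sn(u+v)=0.5953592 cn(u+v)=-0.8034597 dn(u+v)=0.9865345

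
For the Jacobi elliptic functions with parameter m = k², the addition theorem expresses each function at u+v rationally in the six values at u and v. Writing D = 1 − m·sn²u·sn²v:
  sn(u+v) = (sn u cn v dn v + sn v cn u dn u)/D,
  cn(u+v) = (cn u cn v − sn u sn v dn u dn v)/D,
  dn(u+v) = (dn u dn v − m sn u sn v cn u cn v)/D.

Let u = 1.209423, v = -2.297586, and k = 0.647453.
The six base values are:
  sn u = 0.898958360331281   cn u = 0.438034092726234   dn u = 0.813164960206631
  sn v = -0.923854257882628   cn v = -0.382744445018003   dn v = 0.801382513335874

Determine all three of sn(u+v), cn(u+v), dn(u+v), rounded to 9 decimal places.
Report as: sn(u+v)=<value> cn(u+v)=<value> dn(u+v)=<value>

m = k² = 0.419195387209
D = 1 − m·sn²u·sn²v = 0.7108637287577601
sn(u+v) = (sn u·cn v·dn v + sn v·cn u·dn u)/D = -0.6048040591345859/0.7108637287577601 = -0.8508016862690206
cn(u+v) = (cn u·cn v − sn u·sn v·dn u·dn v)/D = 0.3735495829441048/0.7108637287577601 = 0.5254869081545145
dn(u+v) = (dn u·dn v − m·sn u·sn v·cn u·cn v)/D = 0.5932879735419589/0.7108637287577601 = 0.834601555179548

sn(u+v)=-0.850801686 cn(u+v)=0.525486908 dn(u+v)=0.834601555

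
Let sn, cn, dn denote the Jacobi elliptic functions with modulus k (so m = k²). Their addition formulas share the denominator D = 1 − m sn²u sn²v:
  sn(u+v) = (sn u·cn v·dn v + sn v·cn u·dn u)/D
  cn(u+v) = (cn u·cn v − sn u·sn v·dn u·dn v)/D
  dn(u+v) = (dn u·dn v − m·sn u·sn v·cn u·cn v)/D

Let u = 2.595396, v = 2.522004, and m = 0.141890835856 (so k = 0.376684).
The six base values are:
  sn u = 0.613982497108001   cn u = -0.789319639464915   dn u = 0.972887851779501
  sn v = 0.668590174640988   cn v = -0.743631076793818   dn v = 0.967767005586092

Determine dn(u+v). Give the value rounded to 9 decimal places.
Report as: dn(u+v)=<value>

dn(u+v)=0.929566486

m = k² = 0.141890835856
D = 1 − m·sn²u·sn²v = 0.9760896293277399
dn(u+v) = (dn u·dn v − m·sn u·sn v·cn u·cn v)/D = 0.9073402063363159/0.9760896293277399 = 0.9295664855708244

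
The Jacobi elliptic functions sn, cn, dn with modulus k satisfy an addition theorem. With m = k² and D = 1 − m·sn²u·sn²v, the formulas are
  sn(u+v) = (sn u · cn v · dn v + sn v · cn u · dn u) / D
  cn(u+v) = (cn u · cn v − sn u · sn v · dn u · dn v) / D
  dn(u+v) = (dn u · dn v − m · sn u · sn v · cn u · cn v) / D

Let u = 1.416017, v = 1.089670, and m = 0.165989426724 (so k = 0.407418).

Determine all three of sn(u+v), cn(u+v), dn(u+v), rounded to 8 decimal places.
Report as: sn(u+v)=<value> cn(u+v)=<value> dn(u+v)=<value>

sn(u+v)=0.69503121 cn(u+v)=-0.71897956 dn(u+v)=0.95907026

sn u = 0.9785561894745389, cn u = 0.205980057386802, dn u = 0.9170894922667836
sn v = 0.8730964514509946, cn v = 0.4875475222618622, dn v = 0.934594398300096
m = k² = 0.165989426724
D = 1 − m·sn²u·sn²v = 0.8788352173128606
sn(u+v) = (sn u·cn v·dn v + sn v·cn u·dn u)/D = 0.6108179075808757/0.8788352173128606 = 0.6950312135288814
cn(u+v) = (cn u·cn v − sn u·sn v·dn u·dn v)/D = -0.6318645606202834/0.8788352173128606 = -0.718979563145275
dn(u+v) = (dn u·dn v − m·sn u·sn v·cn u·cn v)/D = 0.8428647165293874/0.8788352173128606 = 0.9590702556351154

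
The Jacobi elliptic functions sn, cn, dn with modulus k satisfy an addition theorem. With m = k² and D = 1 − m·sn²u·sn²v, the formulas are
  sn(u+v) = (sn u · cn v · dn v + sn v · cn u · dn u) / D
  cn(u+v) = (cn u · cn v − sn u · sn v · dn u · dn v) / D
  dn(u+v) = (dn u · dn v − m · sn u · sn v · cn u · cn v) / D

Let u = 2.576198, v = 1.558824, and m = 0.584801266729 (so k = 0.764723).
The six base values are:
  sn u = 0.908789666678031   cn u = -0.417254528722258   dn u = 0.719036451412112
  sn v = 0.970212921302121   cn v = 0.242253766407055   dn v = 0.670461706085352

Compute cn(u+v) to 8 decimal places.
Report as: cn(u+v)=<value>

m = k² = 0.584801266729
D = 1 − m·sn²u·sn²v = 0.5453583975561612
cn(u+v) = (cn u·cn v − sn u·sn v·dn u·dn v)/D = -0.5261464550296208/0.5453583975561612 = -0.964771895669651

cn(u+v)=-0.96477190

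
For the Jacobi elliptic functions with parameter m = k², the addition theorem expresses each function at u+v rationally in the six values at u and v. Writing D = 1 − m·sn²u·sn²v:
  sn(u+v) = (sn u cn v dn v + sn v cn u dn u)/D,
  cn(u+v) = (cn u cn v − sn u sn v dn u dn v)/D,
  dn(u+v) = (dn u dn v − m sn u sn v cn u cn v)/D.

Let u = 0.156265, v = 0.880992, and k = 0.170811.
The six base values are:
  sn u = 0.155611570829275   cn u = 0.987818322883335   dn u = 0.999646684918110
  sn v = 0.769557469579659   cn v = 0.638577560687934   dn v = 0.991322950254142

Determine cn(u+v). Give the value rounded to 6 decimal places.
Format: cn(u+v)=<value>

m = k² = 0.029176397721
D = 1 − m·sn²u·sn²v = 0.9995815943313184
cn(u+v) = (cn u·cn v − sn u·sn v·dn u·dn v)/D = 0.5121276058876796/0.9995815943313184 = 0.5123419726733497

cn(u+v)=0.512342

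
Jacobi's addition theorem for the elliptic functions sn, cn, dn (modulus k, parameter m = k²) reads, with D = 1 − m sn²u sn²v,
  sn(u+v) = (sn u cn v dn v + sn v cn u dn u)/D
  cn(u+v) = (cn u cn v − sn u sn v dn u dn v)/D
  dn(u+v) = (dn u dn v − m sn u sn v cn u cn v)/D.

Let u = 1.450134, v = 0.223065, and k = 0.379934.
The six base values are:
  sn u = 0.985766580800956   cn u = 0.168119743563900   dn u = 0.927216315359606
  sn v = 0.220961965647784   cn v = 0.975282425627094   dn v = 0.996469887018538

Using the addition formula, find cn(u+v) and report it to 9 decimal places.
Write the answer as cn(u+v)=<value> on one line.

m = k² = 0.144349844356
D = 1 − m·sn²u·sn²v = 0.9931514354930172
cn(u+v) = (cn u·cn v − sn u·sn v·dn u·dn v)/D = -0.03728621831940103/0.9931514354930172 = -0.03754333627972004

cn(u+v)=-0.037543336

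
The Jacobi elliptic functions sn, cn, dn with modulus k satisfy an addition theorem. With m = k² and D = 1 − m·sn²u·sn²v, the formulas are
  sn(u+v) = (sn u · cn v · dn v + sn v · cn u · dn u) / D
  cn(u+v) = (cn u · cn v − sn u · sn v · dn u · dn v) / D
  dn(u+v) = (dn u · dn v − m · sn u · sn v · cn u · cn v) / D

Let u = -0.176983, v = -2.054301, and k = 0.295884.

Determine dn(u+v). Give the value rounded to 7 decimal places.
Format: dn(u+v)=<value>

sn u = -0.1759813891513936, cn u = 0.9843934938185775, dn u = 0.9986434333860147
sn v = -0.9095917550955595, cn v = -0.4155031155866098, dn v = 0.9631028398490526
m = k² = 0.087547341456
D = 1 − m·sn²u·sn²v = 0.9977567923582867
dn(u+v) = (dn u·dn v − m·sn u·sn v·cn u·cn v)/D = 0.9675282350499908/0.9977567923582867 = 0.9697034813094601

dn(u+v)=0.9697035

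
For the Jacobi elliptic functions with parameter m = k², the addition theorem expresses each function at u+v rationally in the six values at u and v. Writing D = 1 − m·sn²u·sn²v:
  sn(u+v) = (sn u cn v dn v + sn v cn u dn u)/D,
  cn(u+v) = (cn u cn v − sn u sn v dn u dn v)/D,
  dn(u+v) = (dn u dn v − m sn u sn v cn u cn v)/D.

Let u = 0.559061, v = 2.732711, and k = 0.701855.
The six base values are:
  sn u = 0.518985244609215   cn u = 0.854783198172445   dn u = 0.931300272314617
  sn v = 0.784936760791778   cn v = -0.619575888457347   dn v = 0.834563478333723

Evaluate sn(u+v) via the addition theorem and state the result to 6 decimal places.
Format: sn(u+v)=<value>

sn(u+v)=0.388240

m = k² = 0.492600441025
D = 1 − m·sn²u·sn²v = 0.9182525611852508
sn(u+v) = (sn u·cn v·dn v + sn v·cn u·dn u)/D = 0.3565021132165951/0.9182525611852508 = 0.3882397156142245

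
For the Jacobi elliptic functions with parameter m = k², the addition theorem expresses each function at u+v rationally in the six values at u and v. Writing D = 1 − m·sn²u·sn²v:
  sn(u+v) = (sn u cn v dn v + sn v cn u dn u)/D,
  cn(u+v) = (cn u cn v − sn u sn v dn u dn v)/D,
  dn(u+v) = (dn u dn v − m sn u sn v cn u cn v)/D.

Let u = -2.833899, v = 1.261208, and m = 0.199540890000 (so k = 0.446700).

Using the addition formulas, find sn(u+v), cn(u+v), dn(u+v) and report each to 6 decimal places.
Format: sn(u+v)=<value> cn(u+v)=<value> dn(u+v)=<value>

sn u = -0.4629098989778814, cn u = -0.8864053392372406, dn u = 0.9783870735735418
sn v = 0.9365704482929675, cn v = 0.350479379399573, dn v = 0.9082785222247871
m = k² = 0.19954089
D = 1 − m·sn²u·sn²v = 0.9624935688687686
sn(u+v) = (sn u·cn v·dn v + sn v·cn u·dn u)/D = -0.9595978513155487/0.9624935688687686 = -0.9969914421801039
cn(u+v) = (cn u·cn v − sn u·sn v·dn u·dn v)/D = 0.07460451638018329/0.9624935688687686 = 0.07751170375908793
dn(u+v) = (dn u·dn v − m·sn u·sn v·cn u·cn v)/D = 0.8617720256677968/0.9624935688687686 = 0.8953535416144638

sn(u+v)=-0.996991 cn(u+v)=0.077512 dn(u+v)=0.895354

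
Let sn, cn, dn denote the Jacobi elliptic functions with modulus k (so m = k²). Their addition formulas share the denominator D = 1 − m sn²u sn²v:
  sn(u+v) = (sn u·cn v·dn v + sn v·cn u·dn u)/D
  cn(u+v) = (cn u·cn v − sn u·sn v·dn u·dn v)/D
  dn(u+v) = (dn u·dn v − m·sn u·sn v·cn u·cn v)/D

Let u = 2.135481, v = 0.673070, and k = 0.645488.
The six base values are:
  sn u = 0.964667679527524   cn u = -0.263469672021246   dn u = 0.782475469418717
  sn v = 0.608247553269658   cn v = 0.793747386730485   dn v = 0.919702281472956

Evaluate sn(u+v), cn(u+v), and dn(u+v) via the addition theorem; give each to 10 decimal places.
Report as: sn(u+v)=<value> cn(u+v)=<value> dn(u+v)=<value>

m = k² = 0.416654758144
D = 1 − m·sn²u·sn²v = 0.8565526455467906
sn(u+v) = (sn u·cn v·dn v + sn v·cn u·dn u)/D = 0.5788228530655699/0.8565526455467906 = 0.6757586425946667
cn(u+v) = (cn u·cn v − sn u·sn v·dn u·dn v)/D = -0.6313846207837498/0.8565526455467906 = -0.7371229591856528
dn(u+v) = (dn u·dn v − m·sn u·sn v·cn u·cn v)/D = 0.7707711299057517/0.8565526455467906 = 0.8998526055730301

sn(u+v)=0.6757586426 cn(u+v)=-0.7371229592 dn(u+v)=0.8998526056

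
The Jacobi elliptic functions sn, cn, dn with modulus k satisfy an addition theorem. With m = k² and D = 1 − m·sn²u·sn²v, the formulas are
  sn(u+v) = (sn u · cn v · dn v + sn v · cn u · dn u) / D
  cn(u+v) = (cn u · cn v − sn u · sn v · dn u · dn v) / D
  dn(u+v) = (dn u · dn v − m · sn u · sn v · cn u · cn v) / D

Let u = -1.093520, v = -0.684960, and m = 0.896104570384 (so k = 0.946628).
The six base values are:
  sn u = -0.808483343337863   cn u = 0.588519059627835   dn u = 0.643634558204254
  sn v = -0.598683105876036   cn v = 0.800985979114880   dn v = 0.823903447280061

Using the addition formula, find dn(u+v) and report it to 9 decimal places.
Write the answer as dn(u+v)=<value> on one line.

dn(u+v)=0.412412785

m = k² = 0.896104570384
D = 1 − m·sn²u·sn²v = 0.7900601647117064
dn(u+v) = (dn u·dn v − m·sn u·sn v·cn u·cn v)/D = 0.3258309130268238/0.7900601647117064 = 0.4124127852284765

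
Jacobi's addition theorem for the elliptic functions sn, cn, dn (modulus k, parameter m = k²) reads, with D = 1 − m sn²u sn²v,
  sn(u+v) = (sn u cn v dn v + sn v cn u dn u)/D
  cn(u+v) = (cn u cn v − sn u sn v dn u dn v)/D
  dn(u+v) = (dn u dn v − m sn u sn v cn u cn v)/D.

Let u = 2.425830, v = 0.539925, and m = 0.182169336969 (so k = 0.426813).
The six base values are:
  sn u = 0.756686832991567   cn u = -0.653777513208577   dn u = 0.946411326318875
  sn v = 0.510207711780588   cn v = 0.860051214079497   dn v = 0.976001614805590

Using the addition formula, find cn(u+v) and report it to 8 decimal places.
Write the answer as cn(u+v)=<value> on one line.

m = k² = 0.182169336969
D = 1 − m·sn²u·sn²v = 0.9728480097594486
cn(u+v) = (cn u·cn v − sn u·sn v·dn u·dn v)/D = -0.9188922618293131/0.9728480097594486 = -0.9445383581105574

cn(u+v)=-0.94453836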